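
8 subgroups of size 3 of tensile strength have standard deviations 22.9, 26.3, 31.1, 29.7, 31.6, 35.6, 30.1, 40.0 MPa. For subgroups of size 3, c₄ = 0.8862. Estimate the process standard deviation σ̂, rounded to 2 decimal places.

s̄ = (22.9 + 26.3 + 31.1 + 29.7 + 31.6 + 35.6 + 30.1 + 40.0) / 8 = 30.9125
σ̂ = s̄ / c₄ = 30.9125 / 0.8862 = 34.8821

34.88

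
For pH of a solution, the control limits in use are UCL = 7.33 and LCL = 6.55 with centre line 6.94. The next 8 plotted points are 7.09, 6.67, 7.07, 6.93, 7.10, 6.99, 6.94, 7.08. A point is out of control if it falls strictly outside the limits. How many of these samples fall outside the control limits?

0

All 8 points lie within [6.55, 7.33].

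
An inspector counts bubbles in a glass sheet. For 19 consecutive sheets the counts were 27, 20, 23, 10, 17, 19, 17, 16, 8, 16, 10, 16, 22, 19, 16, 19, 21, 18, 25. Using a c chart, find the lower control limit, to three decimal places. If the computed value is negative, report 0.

5.170

c̄ = (27 + 20 + 23 + 10 + 17 + 19 + 17 + 16 + 8 + 16 + 10 + 16 + 22 + 19 + 16 + 19 + 21 + 18 + 25) / 19 = 339 / 19 = 17.8421
LCL = c̄ − 3√c̄ = 17.8421 − 3 × 4.2240 = 5.1701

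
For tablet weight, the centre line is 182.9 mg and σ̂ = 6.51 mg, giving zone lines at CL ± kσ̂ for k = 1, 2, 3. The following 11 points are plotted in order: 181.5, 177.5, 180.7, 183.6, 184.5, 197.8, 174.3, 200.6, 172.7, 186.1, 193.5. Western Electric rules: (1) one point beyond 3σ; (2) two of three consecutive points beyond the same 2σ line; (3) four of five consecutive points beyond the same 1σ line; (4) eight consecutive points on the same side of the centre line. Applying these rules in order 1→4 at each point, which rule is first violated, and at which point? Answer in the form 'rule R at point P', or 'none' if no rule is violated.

Zone of each point (C = within 1σ̂, B = 1σ̂–2σ̂, A = 2σ̂–3σ̂, * = beyond 3σ̂; sign = side of CL): 1:-C, 2:-C, 3:-C, 4:+C, 5:+C, 6:+A, 7:-B, 8:+A, 9:-B, 10:+C, 11:+B
Rule 2 (two of three consecutive points beyond the same 2σ limit) is satisfied at point 8.

rule 2 at point 8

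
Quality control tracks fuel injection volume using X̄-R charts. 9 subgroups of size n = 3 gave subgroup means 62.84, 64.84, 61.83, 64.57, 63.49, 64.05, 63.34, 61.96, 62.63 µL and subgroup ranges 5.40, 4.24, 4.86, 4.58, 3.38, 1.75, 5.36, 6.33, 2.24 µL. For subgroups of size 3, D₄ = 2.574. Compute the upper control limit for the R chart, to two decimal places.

10.91

R̄ = (5.40 + 4.24 + 4.86 + 4.58 + 3.38 + 1.75 + 5.36 + 6.33 + 2.24) / 9 = 38.1400 / 9 = 4.2378
UCL_R = D₄·R̄ = 2.574 × 4.2378 = 10.9080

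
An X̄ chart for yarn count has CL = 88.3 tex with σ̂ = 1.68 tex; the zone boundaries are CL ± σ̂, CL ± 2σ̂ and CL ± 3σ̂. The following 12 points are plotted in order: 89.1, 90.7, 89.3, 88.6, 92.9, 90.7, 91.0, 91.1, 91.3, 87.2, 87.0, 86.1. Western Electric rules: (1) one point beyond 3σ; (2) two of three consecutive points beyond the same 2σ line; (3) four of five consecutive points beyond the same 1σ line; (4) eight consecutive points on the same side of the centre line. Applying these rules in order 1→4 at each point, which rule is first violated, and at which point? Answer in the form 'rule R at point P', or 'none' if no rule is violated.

Zone of each point (C = within 1σ̂, B = 1σ̂–2σ̂, A = 2σ̂–3σ̂, * = beyond 3σ̂; sign = side of CL): 1:+C, 2:+B, 3:+C, 4:+C, 5:+A, 6:+B, 7:+B, 8:+B, 9:+B, 10:-C, 11:-C, 12:-B
Rule 3 (four of five consecutive points beyond the same 1σ limit) is satisfied at point 8.

rule 3 at point 8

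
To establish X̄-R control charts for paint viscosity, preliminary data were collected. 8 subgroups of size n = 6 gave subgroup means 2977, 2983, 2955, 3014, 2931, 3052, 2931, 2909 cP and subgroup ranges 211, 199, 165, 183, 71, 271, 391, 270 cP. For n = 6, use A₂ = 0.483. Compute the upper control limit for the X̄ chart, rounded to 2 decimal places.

X̄̄ = (2977 + 2983 + 2955 + 3014 + 2931 + 3052 + 2931 + 2909) / 8 = 23752.0000 / 8 = 2969.0000
R̄ = (211 + 199 + 165 + 183 + 71 + 271 + 391 + 270) / 8 = 1761.0000 / 8 = 220.1250
UCL = X̄̄ + A₂·R̄ = 2969.0000 + 0.483 × 220.1250 = 3075.3204

3075.32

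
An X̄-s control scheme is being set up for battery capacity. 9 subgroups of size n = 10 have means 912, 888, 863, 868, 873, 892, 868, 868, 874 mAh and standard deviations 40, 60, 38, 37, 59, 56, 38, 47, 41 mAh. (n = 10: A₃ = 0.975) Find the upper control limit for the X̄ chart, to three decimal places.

X̄̄ = (912 + 888 + 863 + 868 + 873 + 892 + 868 + 868 + 874) / 9 = 878.4444
s̄ = (40 + 60 + 38 + 37 + 59 + 56 + 38 + 47 + 41) / 9 = 46.2222
UCL = X̄̄ + A₃·s̄ = 878.4444 + 0.975 × 46.2222 = 923.5111

923.511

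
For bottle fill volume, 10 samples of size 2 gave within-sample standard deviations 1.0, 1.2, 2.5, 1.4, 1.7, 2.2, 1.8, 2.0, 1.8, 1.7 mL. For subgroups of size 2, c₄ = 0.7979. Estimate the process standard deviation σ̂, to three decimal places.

s̄ = (1.0 + 1.2 + 2.5 + 1.4 + 1.7 + 2.2 + 1.8 + 2.0 + 1.8 + 1.7) / 10 = 1.7300
σ̂ = s̄ / c₄ = 1.7300 / 0.7979 = 2.1682

2.168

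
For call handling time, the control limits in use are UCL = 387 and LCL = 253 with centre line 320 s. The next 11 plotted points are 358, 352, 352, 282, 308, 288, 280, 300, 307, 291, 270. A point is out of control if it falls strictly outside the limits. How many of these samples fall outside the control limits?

All 11 points lie within [253, 387].

0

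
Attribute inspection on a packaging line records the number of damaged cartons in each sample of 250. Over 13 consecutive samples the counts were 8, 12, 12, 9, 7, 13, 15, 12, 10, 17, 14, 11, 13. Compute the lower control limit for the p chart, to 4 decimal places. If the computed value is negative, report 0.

p̄ = Σdᵢ / (k·n) = 153 / (13 × 250) = 0.04708
LCL = p̄ − 3·√(p̄(1−p̄)/n) = 0.04708 − 3 × 0.01340 = 0.00689

0.0069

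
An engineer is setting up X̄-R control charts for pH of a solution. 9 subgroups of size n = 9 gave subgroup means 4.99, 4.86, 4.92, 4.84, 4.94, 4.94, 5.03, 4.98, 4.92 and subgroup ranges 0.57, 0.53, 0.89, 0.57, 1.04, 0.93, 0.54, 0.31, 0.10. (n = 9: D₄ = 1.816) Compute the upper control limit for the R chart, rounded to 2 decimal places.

R̄ = (0.57 + 0.53 + 0.89 + 0.57 + 1.04 + 0.93 + 0.54 + 0.31 + 0.10) / 9 = 5.4800 / 9 = 0.6089
UCL_R = D₄·R̄ = 1.816 × 0.6089 = 1.1057

1.11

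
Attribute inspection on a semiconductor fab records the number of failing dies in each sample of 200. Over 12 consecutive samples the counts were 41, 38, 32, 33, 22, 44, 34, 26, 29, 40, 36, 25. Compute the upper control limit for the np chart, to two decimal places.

49.14

p̄ = Σdᵢ / (k·n) = 400 / (12 × 200) = 0.16667
UCL = np̄ + 3·√(np̄(1−p̄)) = 33.3333 + 3 × √(33.3333×0.83333) = 33.3333 + 3 × 5.2705 = 49.1447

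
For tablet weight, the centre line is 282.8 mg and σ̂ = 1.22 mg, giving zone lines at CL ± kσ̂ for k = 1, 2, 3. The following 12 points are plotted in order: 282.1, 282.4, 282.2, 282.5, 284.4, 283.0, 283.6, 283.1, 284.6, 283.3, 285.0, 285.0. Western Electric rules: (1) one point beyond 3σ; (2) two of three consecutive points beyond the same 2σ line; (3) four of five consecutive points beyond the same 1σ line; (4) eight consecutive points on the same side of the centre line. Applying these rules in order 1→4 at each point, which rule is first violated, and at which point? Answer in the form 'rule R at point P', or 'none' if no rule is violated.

rule 4 at point 12

Zone of each point (C = within 1σ̂, B = 1σ̂–2σ̂, A = 2σ̂–3σ̂, * = beyond 3σ̂; sign = side of CL): 1:-C, 2:-C, 3:-C, 4:-C, 5:+B, 6:+C, 7:+C, 8:+C, 9:+B, 10:+C, 11:+B, 12:+B
Rule 4 (eight consecutive points on the same side of the centre line) is satisfied at point 12.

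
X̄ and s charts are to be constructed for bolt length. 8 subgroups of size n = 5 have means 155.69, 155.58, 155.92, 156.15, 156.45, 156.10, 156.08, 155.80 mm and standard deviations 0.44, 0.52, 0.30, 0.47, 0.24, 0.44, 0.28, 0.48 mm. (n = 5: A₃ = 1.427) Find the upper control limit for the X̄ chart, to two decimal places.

X̄̄ = (155.69 + 155.58 + 155.92 + 156.15 + 156.45 + 156.10 + 156.08 + 155.80) / 8 = 155.9712
s̄ = (0.44 + 0.52 + 0.30 + 0.47 + 0.24 + 0.44 + 0.28 + 0.48) / 8 = 0.3962
UCL = X̄̄ + A₃·s̄ = 155.9712 + 1.427 × 0.3962 = 156.5367

156.54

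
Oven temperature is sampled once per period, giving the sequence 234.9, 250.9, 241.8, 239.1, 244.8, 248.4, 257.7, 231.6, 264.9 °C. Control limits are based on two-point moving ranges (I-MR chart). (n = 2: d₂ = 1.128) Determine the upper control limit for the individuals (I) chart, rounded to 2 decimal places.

281.18

X̄ = (234.9 + 250.9 + 241.8 + 239.1 + 244.8 + 248.4 + 257.7 + 231.6 + 264.9) / 9 = 246.0111
Moving ranges: 16.0, 9.1, 2.7, 5.7, 3.6, 9.3, 26.1, 33.3; M̄R̄ = 105.8000 / 8 = 13.2250
UCL = X̄ + 3·M̄R̄/d₂ = 246.0111 + 3 × 13.2250 / 1.128 = 281.1840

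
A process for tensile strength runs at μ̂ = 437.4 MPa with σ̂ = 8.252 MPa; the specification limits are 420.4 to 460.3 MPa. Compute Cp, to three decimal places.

0.806

Cp = (USL − LSL) / (6σ̂) = (460.3 − 420.4) / (6 × 8.252) = 39.9000 / 49.5120 = 0.8059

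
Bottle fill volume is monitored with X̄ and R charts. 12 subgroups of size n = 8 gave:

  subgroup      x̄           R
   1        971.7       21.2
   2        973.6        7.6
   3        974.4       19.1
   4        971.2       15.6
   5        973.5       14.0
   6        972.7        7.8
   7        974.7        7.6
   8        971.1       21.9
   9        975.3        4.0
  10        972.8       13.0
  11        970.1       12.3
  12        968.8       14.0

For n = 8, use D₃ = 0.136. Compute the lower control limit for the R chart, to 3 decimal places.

R̄ = (21.2 + 7.6 + 19.1 + 15.6 + 14.0 + 7.8 + 7.6 + 21.9 + 4.0 + 13.0 + 12.3 + 14.0) / 12 = 158.1000 / 12 = 13.1750
LCL_R = D₃·R̄ = 0.136 × 13.1750 = 1.7918

1.792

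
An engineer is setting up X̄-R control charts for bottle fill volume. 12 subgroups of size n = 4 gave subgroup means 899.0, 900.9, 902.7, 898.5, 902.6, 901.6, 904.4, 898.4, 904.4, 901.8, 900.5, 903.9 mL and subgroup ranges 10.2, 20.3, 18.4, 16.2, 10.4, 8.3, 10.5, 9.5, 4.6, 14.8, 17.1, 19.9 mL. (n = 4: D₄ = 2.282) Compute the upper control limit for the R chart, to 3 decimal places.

R̄ = (10.2 + 20.3 + 18.4 + 16.2 + 10.4 + 8.3 + 10.5 + 9.5 + 4.6 + 14.8 + 17.1 + 19.9) / 12 = 160.2000 / 12 = 13.3500
UCL_R = D₄·R̄ = 2.282 × 13.3500 = 30.4647

30.465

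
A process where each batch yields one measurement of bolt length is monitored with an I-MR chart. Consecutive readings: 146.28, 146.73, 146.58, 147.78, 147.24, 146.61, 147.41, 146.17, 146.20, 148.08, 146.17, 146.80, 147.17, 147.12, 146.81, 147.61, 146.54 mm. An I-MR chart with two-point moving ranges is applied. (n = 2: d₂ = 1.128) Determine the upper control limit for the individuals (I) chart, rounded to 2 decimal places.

148.90

X̄ = (146.28 + 146.73 + 146.58 + 147.78 + 147.24 + 146.61 + 147.41 + 146.17 + 146.20 + 148.08 + 146.17 + 146.80 + 147.17 + 147.12 + 146.81 + 147.61 + 146.54) / 17 = 146.9000
Moving ranges: 0.45, 0.15, 1.20, 0.54, 0.63, 0.80, 1.24, 0.03, 1.88, 1.91, 0.63, 0.37, 0.05, 0.31, 0.80, 1.07; M̄R̄ = 12.0600 / 16 = 0.7538
UCL = X̄ + 3·M̄R̄/d₂ = 146.9000 + 3 × 0.7538 / 1.128 = 148.9047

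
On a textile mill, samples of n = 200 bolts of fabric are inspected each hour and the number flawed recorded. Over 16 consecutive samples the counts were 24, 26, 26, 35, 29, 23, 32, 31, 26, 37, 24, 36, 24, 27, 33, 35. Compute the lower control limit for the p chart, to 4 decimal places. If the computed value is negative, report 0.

0.0713

p̄ = Σdᵢ / (k·n) = 468 / (16 × 200) = 0.14625
LCL = p̄ − 3·√(p̄(1−p̄)/n) = 0.14625 − 3 × 0.02499 = 0.07129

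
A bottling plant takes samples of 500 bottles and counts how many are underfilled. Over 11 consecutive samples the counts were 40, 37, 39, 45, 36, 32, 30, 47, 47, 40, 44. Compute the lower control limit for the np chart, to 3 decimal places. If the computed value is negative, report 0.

p̄ = Σdᵢ / (k·n) = 437 / (11 × 500) = 0.07945
LCL = np̄ − 3·√(np̄(1−p̄)) = 39.7273 − 3 × 6.0474 = 21.5851

21.585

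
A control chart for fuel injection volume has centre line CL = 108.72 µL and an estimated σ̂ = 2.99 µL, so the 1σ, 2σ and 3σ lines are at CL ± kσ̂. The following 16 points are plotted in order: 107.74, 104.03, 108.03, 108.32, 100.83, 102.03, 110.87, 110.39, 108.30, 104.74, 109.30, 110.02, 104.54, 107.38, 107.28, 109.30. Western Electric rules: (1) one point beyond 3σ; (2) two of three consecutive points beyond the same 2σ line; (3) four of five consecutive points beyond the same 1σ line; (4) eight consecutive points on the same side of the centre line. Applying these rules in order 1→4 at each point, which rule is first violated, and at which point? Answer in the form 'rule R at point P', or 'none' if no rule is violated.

rule 2 at point 6

Zone of each point (C = within 1σ̂, B = 1σ̂–2σ̂, A = 2σ̂–3σ̂, * = beyond 3σ̂; sign = side of CL): 1:-C, 2:-B, 3:-C, 4:-C, 5:-A, 6:-A, 7:+C, 8:+C, 9:-C, 10:-B, 11:+C, 12:+C, 13:-B, 14:-C, 15:-C, 16:+C
Rule 2 (two of three consecutive points beyond the same 2σ limit) is satisfied at point 6.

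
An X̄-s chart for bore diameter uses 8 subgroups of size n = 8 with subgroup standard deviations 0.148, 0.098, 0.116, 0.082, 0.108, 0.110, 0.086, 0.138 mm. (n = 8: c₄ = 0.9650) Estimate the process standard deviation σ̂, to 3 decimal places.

0.115

s̄ = (0.148 + 0.098 + 0.116 + 0.082 + 0.108 + 0.110 + 0.086 + 0.138) / 8 = 0.1108
σ̂ = s̄ / c₄ = 0.1108 / 0.9650 = 0.1148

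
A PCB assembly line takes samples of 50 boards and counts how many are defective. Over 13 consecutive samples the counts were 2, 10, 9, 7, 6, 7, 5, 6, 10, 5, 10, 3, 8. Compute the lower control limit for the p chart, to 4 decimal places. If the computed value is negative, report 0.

p̄ = Σdᵢ / (k·n) = 88 / (13 × 50) = 0.13538
LCL = p̄ − 3·√(p̄(1−p̄)/n) = 0.13538 − 3 × 0.04839 = -0.00977 → 0 (negative, so LCL = 0)

0.0000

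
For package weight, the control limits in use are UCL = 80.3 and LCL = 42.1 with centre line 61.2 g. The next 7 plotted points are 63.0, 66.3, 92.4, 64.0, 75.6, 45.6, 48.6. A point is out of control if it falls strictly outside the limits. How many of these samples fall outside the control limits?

Compare each point to [42.1, 80.3]: sample 3 = 92.4 > UCL.

1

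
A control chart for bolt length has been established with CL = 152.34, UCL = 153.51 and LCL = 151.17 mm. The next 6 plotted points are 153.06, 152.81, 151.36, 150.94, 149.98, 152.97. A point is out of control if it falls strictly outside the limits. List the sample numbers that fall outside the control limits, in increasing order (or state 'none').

Compare each point to [151.17, 153.51]: sample 4 = 150.94 < LCL; sample 5 = 149.98 < LCL.

4, 5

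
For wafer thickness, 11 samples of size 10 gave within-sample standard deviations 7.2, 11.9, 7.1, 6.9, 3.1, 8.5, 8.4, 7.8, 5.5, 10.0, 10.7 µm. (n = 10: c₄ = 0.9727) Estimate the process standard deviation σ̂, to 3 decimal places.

s̄ = (7.2 + 11.9 + 7.1 + 6.9 + 3.1 + 8.5 + 8.4 + 7.8 + 5.5 + 10.0 + 10.7) / 11 = 7.9182
σ̂ = s̄ / c₄ = 7.9182 / 0.9727 = 8.1404

8.140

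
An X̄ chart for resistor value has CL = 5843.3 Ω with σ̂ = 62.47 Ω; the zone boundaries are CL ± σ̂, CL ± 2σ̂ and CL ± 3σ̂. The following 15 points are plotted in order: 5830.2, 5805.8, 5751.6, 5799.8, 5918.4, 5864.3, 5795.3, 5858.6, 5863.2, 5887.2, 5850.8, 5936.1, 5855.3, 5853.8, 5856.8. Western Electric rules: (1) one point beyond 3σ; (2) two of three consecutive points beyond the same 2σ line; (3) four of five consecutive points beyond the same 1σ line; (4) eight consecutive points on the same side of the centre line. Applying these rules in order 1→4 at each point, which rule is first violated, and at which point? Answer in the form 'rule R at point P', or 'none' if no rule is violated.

rule 4 at point 15

Zone of each point (C = within 1σ̂, B = 1σ̂–2σ̂, A = 2σ̂–3σ̂, * = beyond 3σ̂; sign = side of CL): 1:-C, 2:-C, 3:-B, 4:-C, 5:+B, 6:+C, 7:-C, 8:+C, 9:+C, 10:+C, 11:+C, 12:+B, 13:+C, 14:+C, 15:+C
Rule 4 (eight consecutive points on the same side of the centre line) is satisfied at point 15.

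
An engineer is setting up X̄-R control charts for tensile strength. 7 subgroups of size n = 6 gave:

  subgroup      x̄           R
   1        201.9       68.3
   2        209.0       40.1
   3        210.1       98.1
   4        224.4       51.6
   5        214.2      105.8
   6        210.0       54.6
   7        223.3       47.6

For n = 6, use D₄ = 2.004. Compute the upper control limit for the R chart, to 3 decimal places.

133.438

R̄ = (68.3 + 40.1 + 98.1 + 51.6 + 105.8 + 54.6 + 47.6) / 7 = 466.1000 / 7 = 66.5857
UCL_R = D₄·R̄ = 2.004 × 66.5857 = 133.4378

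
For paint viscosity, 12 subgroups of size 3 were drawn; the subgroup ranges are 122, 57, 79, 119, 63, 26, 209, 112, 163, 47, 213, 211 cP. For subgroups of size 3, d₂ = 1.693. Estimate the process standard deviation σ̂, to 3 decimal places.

69.945

R̄ = (122 + 57 + 79 + 119 + 63 + 26 + 209 + 112 + 163 + 47 + 213 + 211) / 12 = 118.4167
σ̂ = R̄ / d₂ = 118.4167 / 1.693 = 69.9449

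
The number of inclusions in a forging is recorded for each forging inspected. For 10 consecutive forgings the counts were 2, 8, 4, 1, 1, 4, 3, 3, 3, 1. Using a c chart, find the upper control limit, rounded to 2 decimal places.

c̄ = (2 + 8 + 4 + 1 + 1 + 4 + 3 + 3 + 3 + 1) / 10 = 30 / 10 = 3.0000
UCL = c̄ + 3√c̄ = 3.0000 + 3 × √3.0000 = 3.0000 + 3 × 1.7321 = 8.1962

8.20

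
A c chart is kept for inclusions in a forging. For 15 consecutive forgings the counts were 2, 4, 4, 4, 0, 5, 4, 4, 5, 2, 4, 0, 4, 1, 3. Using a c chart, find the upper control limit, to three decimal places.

8.320

c̄ = (2 + 4 + 4 + 4 + 0 + 5 + 4 + 4 + 5 + 2 + 4 + 0 + 4 + 1 + 3) / 15 = 46 / 15 = 3.0667
UCL = c̄ + 3√c̄ = 3.0667 + 3 × √3.0667 = 3.0667 + 3 × 1.7512 = 8.3202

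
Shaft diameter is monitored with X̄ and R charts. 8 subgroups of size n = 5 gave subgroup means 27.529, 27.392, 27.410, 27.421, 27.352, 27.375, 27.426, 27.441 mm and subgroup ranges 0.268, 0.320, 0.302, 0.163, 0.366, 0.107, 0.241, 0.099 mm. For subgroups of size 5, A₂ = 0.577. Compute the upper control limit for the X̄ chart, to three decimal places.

X̄̄ = (27.529 + 27.392 + 27.410 + 27.421 + 27.352 + 27.375 + 27.426 + 27.441) / 8 = 219.3460 / 8 = 27.4183
R̄ = (0.268 + 0.320 + 0.302 + 0.163 + 0.366 + 0.107 + 0.241 + 0.099) / 8 = 1.8660 / 8 = 0.2333
UCL = X̄̄ + A₂·R̄ = 27.4183 + 0.577 × 0.2333 = 27.5528

27.553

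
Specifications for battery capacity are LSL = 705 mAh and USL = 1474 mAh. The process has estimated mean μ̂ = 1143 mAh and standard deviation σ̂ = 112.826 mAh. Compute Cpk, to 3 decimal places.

Cpu = (USL − μ̂) / (3σ̂) = (1474 − 1143) / (3 × 112.826) = 0.9779; Cpl = (μ̂ − LSL) / (3σ̂) = (1143 − 705) / (3 × 112.826) = 1.2940; Cpk = min(Cpu, Cpl) = 0.9779

0.978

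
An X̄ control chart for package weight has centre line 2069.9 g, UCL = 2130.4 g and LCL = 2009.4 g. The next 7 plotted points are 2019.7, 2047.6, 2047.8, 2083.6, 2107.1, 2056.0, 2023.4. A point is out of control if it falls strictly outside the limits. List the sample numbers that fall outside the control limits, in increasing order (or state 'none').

none

All 7 points lie within [2009.4, 2130.4].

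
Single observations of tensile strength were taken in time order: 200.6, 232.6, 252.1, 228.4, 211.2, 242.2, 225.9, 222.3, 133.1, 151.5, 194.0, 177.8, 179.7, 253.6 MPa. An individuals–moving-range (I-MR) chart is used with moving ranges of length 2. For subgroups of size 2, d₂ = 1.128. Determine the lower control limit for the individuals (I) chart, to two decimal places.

128.65

X̄ = (200.6 + 232.6 + 252.1 + 228.4 + 211.2 + 242.2 + 225.9 + 222.3 + 133.1 + 151.5 + 194.0 + 177.8 + 179.7 + 253.6) / 14 = 207.5000
Moving ranges: 32.0, 19.5, 23.7, 17.2, 31.0, 16.3, 3.6, 89.2, 18.4, 42.5, 16.2, 1.9, 73.9; M̄R̄ = 385.4000 / 13 = 29.6462
LCL = X̄ − 3·M̄R̄/d₂ = 207.5000 − 3 × 29.6462 / 1.128 = 128.6538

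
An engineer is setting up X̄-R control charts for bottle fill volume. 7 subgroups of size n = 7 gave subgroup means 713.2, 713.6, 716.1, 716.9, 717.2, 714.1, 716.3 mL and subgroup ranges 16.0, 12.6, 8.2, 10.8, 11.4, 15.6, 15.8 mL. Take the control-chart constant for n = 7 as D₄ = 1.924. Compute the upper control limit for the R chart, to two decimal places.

R̄ = (16.0 + 12.6 + 8.2 + 10.8 + 11.4 + 15.6 + 15.8) / 7 = 90.4000 / 7 = 12.9143
UCL_R = D₄·R̄ = 1.924 × 12.9143 = 24.8471

24.85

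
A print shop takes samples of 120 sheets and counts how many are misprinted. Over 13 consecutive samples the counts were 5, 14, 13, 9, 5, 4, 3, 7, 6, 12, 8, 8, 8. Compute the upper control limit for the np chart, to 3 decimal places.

15.970

p̄ = Σdᵢ / (k·n) = 102 / (13 × 120) = 0.06538
UCL = np̄ + 3·√(np̄(1−p̄)) = 7.8462 + 3 × √(7.8462×0.93462) = 7.8462 + 3 × 2.7080 = 15.9701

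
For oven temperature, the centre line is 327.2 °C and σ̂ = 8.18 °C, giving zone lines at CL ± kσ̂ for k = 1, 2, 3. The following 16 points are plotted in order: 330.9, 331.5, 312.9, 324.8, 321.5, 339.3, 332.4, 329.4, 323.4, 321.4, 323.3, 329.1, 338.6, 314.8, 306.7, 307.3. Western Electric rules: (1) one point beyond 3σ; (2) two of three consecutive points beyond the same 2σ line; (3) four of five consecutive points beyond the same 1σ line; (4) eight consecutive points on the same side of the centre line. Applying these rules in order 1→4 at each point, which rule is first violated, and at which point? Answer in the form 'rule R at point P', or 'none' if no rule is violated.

rule 2 at point 16

Zone of each point (C = within 1σ̂, B = 1σ̂–2σ̂, A = 2σ̂–3σ̂, * = beyond 3σ̂; sign = side of CL): 1:+C, 2:+C, 3:-B, 4:-C, 5:-C, 6:+B, 7:+C, 8:+C, 9:-C, 10:-C, 11:-C, 12:+C, 13:+B, 14:-B, 15:-A, 16:-A
Rule 2 (two of three consecutive points beyond the same 2σ limit) is satisfied at point 16.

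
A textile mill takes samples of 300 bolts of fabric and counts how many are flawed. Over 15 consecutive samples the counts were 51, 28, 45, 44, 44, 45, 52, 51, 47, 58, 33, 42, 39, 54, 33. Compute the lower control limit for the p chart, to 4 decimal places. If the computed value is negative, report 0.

p̄ = Σdᵢ / (k·n) = 666 / (15 × 300) = 0.14800
LCL = p̄ − 3·√(p̄(1−p̄)/n) = 0.14800 − 3 × 0.02050 = 0.08649

0.0865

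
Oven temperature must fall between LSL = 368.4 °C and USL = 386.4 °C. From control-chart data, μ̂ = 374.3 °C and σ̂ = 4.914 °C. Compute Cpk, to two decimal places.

0.40

Cpu = (USL − μ̂) / (3σ̂) = (386.4 − 374.3) / (3 × 4.914) = 0.8208; Cpl = (μ̂ − LSL) / (3σ̂) = (374.3 − 368.4) / (3 × 4.914) = 0.4002; Cpk = min(Cpu, Cpl) = 0.4002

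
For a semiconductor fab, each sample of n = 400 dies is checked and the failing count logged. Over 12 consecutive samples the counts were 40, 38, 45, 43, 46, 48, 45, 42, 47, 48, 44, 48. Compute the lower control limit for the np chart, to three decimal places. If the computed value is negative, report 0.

p̄ = Σdᵢ / (k·n) = 534 / (12 × 400) = 0.11125
LCL = np̄ − 3·√(np̄(1−p̄)) = 44.5000 − 3 × 6.2888 = 25.6335

25.634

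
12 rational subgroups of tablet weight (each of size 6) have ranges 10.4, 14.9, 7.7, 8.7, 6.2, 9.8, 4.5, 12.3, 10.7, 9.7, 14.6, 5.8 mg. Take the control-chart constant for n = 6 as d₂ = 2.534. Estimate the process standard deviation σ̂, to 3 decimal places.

R̄ = (10.4 + 14.9 + 7.7 + 8.7 + 6.2 + 9.8 + 4.5 + 12.3 + 10.7 + 9.7 + 14.6 + 5.8) / 12 = 9.6083
σ̂ = R̄ / d₂ = 9.6083 / 2.534 = 3.7918

3.792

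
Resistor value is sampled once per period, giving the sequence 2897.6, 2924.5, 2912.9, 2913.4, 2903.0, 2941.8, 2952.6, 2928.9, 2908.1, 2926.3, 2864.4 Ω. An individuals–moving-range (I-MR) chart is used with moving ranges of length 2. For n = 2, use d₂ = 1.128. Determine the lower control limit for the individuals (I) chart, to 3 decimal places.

X̄ = (2897.6 + 2924.5 + 2912.9 + 2913.4 + 2903.0 + 2941.8 + 2952.6 + 2928.9 + 2908.1 + 2926.3 + 2864.4) / 11 = 2915.7727
Moving ranges: 26.9, 11.6, 0.5, 10.4, 38.8, 10.8, 23.7, 20.8, 18.2, 61.9; M̄R̄ = 223.6000 / 10 = 22.3600
LCL = X̄ − 3·M̄R̄/d₂ = 2915.7727 − 3 × 22.3600 / 1.128 = 2856.3046

2856.305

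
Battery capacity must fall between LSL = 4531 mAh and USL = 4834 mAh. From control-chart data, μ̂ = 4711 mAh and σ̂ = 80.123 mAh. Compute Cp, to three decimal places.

0.630

Cp = (USL − LSL) / (6σ̂) = (4834 − 4531) / (6 × 80.123) = 303.0000 / 480.7380 = 0.6303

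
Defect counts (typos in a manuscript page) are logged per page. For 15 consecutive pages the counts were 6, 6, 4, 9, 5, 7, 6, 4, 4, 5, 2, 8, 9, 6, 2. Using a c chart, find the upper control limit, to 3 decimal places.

12.590

c̄ = (6 + 6 + 4 + 9 + 5 + 7 + 6 + 4 + 4 + 5 + 2 + 8 + 9 + 6 + 2) / 15 = 83 / 15 = 5.5333
UCL = c̄ + 3√c̄ = 5.5333 + 3 × √5.5333 = 5.5333 + 3 × 2.3523 = 12.5902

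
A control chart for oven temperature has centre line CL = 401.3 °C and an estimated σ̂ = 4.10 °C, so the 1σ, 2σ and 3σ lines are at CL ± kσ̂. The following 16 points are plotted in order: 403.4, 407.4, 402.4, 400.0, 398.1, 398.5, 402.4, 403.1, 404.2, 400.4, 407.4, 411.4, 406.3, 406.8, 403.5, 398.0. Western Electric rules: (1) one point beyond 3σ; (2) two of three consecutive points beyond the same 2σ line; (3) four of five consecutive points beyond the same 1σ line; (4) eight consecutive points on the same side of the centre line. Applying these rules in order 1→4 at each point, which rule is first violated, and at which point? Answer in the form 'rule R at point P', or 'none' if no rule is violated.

rule 3 at point 14

Zone of each point (C = within 1σ̂, B = 1σ̂–2σ̂, A = 2σ̂–3σ̂, * = beyond 3σ̂; sign = side of CL): 1:+C, 2:+B, 3:+C, 4:-C, 5:-C, 6:-C, 7:+C, 8:+C, 9:+C, 10:-C, 11:+B, 12:+A, 13:+B, 14:+B, 15:+C, 16:-C
Rule 3 (four of five consecutive points beyond the same 1σ limit) is satisfied at point 14.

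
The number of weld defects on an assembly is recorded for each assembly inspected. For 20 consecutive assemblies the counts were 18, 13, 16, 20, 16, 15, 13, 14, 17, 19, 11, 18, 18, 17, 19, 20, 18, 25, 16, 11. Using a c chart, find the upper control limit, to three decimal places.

c̄ = (18 + 13 + 16 + 20 + 16 + 15 + 13 + 14 + 17 + 19 + 11 + 18 + 18 + 17 + 19 + 20 + 18 + 25 + 16 + 11) / 20 = 334 / 20 = 16.7000
UCL = c̄ + 3√c̄ = 16.7000 + 3 × √16.7000 = 16.7000 + 3 × 4.0866 = 28.9597

28.960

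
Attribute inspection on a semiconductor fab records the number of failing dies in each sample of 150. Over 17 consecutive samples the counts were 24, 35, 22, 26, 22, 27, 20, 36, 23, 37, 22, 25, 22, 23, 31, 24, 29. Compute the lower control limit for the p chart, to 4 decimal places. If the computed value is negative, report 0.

p̄ = Σdᵢ / (k·n) = 448 / (17 × 150) = 0.17569
LCL = p̄ − 3·√(p̄(1−p̄)/n) = 0.17569 − 3 × 0.03107 = 0.08247

0.0825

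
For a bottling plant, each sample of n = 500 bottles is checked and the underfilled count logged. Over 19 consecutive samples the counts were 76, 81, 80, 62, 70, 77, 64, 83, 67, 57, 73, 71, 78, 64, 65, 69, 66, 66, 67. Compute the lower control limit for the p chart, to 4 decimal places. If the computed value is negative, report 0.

p̄ = Σdᵢ / (k·n) = 1336 / (19 × 500) = 0.14063
LCL = p̄ − 3·√(p̄(1−p̄)/n) = 0.14063 − 3 × 0.01555 = 0.09399

0.0940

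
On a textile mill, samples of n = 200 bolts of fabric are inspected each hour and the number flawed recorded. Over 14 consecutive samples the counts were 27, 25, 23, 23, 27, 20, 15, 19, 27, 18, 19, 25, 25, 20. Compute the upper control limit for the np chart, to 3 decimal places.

35.726

p̄ = Σdᵢ / (k·n) = 313 / (14 × 200) = 0.11179
UCL = np̄ + 3·√(np̄(1−p̄)) = 22.3571 + 3 × √(22.3571×0.88821) = 22.3571 + 3 × 4.4562 = 35.7258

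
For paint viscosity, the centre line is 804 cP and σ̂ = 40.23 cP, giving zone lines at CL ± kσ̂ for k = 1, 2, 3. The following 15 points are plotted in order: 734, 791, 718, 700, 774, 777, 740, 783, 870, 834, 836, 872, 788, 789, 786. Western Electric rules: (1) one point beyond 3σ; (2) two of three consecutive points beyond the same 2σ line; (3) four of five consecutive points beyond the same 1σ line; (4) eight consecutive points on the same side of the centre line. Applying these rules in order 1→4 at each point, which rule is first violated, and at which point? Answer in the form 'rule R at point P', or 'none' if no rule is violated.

rule 2 at point 4

Zone of each point (C = within 1σ̂, B = 1σ̂–2σ̂, A = 2σ̂–3σ̂, * = beyond 3σ̂; sign = side of CL): 1:-B, 2:-C, 3:-A, 4:-A, 5:-C, 6:-C, 7:-B, 8:-C, 9:+B, 10:+C, 11:+C, 12:+B, 13:-C, 14:-C, 15:-C
Rule 2 (two of three consecutive points beyond the same 2σ limit) is satisfied at point 4.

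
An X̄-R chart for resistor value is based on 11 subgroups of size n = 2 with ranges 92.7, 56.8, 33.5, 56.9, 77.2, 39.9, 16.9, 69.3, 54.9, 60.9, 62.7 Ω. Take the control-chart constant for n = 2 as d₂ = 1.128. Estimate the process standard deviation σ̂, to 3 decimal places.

50.105

R̄ = (92.7 + 56.8 + 33.5 + 56.9 + 77.2 + 39.9 + 16.9 + 69.3 + 54.9 + 60.9 + 62.7) / 11 = 56.5182
σ̂ = R̄ / d₂ = 56.5182 / 1.128 = 50.1048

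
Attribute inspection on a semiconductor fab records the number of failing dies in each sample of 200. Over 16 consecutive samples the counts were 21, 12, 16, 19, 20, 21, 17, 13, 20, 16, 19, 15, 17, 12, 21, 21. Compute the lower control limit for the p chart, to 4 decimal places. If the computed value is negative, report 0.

0.0276

p̄ = Σdᵢ / (k·n) = 280 / (16 × 200) = 0.08750
LCL = p̄ − 3·√(p̄(1−p̄)/n) = 0.08750 − 3 × 0.01998 = 0.02756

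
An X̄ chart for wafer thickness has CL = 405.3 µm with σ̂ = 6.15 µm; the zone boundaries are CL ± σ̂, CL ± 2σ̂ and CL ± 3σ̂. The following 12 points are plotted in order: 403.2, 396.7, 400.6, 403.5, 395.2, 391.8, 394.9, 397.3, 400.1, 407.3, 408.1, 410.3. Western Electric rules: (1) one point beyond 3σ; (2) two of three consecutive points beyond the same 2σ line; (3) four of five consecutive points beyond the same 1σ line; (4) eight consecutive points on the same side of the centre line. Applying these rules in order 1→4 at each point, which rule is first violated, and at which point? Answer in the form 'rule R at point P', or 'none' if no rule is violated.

Zone of each point (C = within 1σ̂, B = 1σ̂–2σ̂, A = 2σ̂–3σ̂, * = beyond 3σ̂; sign = side of CL): 1:-C, 2:-B, 3:-C, 4:-C, 5:-B, 6:-A, 7:-B, 8:-B, 9:-C, 10:+C, 11:+C, 12:+C
Rule 3 (four of five consecutive points beyond the same 1σ limit) is satisfied at point 8.

rule 3 at point 8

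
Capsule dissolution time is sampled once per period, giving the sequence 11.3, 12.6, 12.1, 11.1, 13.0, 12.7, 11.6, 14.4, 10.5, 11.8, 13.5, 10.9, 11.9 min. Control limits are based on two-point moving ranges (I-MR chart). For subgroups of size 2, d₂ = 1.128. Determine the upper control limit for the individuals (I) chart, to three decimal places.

16.407

X̄ = (11.3 + 12.6 + 12.1 + 11.1 + 13.0 + 12.7 + 11.6 + 14.4 + 10.5 + 11.8 + 13.5 + 10.9 + 11.9) / 13 = 12.1077
Moving ranges: 1.3, 0.5, 1.0, 1.9, 0.3, 1.1, 2.8, 3.9, 1.3, 1.7, 2.6, 1.0; M̄R̄ = 19.4000 / 12 = 1.6167
UCL = X̄ + 3·M̄R̄/d₂ = 12.1077 + 3 × 1.6167 / 1.128 = 16.4073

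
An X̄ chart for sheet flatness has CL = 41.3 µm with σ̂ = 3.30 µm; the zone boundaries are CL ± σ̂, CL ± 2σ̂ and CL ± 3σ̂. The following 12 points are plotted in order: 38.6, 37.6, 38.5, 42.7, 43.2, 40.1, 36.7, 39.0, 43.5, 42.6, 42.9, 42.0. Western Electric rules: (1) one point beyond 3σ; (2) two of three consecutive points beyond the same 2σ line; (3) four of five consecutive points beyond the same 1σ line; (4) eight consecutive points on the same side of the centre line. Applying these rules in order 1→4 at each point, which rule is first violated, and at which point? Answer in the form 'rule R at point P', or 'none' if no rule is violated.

none

Zone of each point (C = within 1σ̂, B = 1σ̂–2σ̂, A = 2σ̂–3σ̂, * = beyond 3σ̂; sign = side of CL): 1:-C, 2:-B, 3:-C, 4:+C, 5:+C, 6:-C, 7:-B, 8:-C, 9:+C, 10:+C, 11:+C, 12:+C
No rule fires across all 12 points.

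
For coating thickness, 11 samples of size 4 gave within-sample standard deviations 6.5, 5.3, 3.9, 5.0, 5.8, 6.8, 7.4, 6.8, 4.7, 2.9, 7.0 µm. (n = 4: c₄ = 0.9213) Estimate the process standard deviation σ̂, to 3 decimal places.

6.128

s̄ = (6.5 + 5.3 + 3.9 + 5.0 + 5.8 + 6.8 + 7.4 + 6.8 + 4.7 + 2.9 + 7.0) / 11 = 5.6455
σ̂ = s̄ / c₄ = 5.6455 / 0.9213 = 6.1277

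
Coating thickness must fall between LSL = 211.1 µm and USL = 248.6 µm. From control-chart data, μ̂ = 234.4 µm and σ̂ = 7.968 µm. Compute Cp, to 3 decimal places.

Cp = (USL − LSL) / (6σ̂) = (248.6 − 211.1) / (6 × 7.968) = 37.5000 / 47.8080 = 0.7844

0.784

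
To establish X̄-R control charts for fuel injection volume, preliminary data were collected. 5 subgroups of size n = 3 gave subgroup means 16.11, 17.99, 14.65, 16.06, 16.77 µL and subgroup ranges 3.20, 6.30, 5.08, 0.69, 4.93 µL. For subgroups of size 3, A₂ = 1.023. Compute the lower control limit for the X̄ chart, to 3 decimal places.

X̄̄ = (16.11 + 17.99 + 14.65 + 16.06 + 16.77) / 5 = 81.5800 / 5 = 16.3160
R̄ = (3.20 + 6.30 + 5.08 + 0.69 + 4.93) / 5 = 20.2000 / 5 = 4.0400
LCL = X̄̄ − A₂·R̄ = 16.3160 − 1.023 × 4.0400 = 12.1831

12.183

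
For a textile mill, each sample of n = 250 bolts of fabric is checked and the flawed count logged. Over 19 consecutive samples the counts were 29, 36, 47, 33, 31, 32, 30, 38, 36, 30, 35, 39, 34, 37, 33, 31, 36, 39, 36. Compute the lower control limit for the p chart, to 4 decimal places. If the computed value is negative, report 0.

0.0737

p̄ = Σdᵢ / (k·n) = 662 / (19 × 250) = 0.13937
LCL = p̄ − 3·√(p̄(1−p̄)/n) = 0.13937 − 3 × 0.02190 = 0.07366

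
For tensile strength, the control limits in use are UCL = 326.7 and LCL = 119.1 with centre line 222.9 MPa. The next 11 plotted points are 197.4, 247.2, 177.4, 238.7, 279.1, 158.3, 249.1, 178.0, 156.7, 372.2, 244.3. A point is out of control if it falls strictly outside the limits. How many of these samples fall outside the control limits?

Compare each point to [119.1, 326.7]: sample 10 = 372.2 > UCL.

1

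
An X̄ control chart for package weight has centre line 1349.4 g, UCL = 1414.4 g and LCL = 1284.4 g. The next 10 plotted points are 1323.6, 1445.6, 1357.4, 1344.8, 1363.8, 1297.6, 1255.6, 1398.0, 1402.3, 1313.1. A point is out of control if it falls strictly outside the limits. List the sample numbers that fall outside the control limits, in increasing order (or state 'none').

2, 7

Compare each point to [1284.4, 1414.4]: sample 2 = 1445.6 > UCL; sample 7 = 1255.6 < LCL.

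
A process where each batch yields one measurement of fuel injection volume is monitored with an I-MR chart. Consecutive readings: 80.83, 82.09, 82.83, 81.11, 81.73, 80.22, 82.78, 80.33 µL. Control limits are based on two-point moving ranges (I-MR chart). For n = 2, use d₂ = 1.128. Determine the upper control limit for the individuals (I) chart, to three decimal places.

X̄ = (80.83 + 82.09 + 82.83 + 81.11 + 81.73 + 80.22 + 82.78 + 80.33) / 8 = 81.4900
Moving ranges: 1.26, 0.74, 1.72, 0.62, 1.51, 2.56, 2.45; M̄R̄ = 10.8600 / 7 = 1.5514
UCL = X̄ + 3·M̄R̄/d₂ = 81.4900 + 3 × 1.5514 / 1.128 = 85.6161

85.616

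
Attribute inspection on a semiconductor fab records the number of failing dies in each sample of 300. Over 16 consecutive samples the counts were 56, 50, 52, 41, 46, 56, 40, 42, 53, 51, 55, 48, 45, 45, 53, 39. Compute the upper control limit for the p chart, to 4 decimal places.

p̄ = Σdᵢ / (k·n) = 772 / (16 × 300) = 0.16083
UCL = p̄ + 3·√(p̄(1−p̄)/n) = 0.16083 + 3 × √(0.16083×0.83917/300) = 0.16083 + 3 × 0.02121 = 0.22446

0.2245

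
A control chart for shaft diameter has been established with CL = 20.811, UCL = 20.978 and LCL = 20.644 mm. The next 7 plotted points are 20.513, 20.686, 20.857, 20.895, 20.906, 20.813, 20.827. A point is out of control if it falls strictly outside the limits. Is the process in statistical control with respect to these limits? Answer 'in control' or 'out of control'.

out of control

Compare each point to [20.644, 20.978]: sample 1 = 20.513 < LCL.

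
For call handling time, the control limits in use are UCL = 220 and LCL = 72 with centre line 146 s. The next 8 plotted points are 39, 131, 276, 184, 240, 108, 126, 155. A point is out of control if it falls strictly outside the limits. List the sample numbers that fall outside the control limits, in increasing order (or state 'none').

1, 3, 5

Compare each point to [72, 220]: sample 1 = 39 < LCL; sample 3 = 276 > UCL; sample 5 = 240 > UCL.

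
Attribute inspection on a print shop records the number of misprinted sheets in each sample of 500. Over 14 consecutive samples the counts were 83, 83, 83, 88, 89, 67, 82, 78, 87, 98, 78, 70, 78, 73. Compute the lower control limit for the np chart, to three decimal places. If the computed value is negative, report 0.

p̄ = Σdᵢ / (k·n) = 1137 / (14 × 500) = 0.16243
LCL = np̄ − 3·√(np̄(1−p̄)) = 81.2143 − 3 × 8.2476 = 56.4715

56.472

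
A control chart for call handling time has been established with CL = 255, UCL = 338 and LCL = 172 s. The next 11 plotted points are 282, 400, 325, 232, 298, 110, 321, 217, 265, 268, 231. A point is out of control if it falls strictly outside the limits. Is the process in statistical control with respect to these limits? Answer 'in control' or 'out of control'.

out of control

Compare each point to [172, 338]: sample 2 = 400 > UCL; sample 6 = 110 < LCL.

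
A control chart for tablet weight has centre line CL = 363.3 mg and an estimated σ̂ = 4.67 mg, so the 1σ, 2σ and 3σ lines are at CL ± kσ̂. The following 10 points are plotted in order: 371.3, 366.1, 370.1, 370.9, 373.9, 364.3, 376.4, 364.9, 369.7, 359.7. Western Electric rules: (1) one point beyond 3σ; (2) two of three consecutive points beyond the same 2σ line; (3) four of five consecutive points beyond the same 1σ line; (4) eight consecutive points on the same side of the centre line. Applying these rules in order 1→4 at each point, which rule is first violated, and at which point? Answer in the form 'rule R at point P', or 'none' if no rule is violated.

Zone of each point (C = within 1σ̂, B = 1σ̂–2σ̂, A = 2σ̂–3σ̂, * = beyond 3σ̂; sign = side of CL): 1:+B, 2:+C, 3:+B, 4:+B, 5:+A, 6:+C, 7:+A, 8:+C, 9:+B, 10:-C
Rule 3 (four of five consecutive points beyond the same 1σ limit) is satisfied at point 5.

rule 3 at point 5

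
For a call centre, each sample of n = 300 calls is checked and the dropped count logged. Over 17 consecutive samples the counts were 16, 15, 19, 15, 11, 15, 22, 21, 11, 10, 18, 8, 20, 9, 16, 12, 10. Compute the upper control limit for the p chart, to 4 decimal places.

0.0859

p̄ = Σdᵢ / (k·n) = 248 / (17 × 300) = 0.04863
UCL = p̄ + 3·√(p̄(1−p̄)/n) = 0.04863 + 3 × √(0.04863×0.95137/300) = 0.04863 + 3 × 0.01242 = 0.08588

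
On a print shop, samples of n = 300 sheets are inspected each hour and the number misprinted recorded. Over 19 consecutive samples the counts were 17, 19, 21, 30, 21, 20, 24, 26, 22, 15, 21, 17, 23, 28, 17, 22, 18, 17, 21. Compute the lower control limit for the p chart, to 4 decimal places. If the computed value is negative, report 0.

p̄ = Σdᵢ / (k·n) = 399 / (19 × 300) = 0.07000
LCL = p̄ − 3·√(p̄(1−p̄)/n) = 0.07000 − 3 × 0.01473 = 0.02581

0.0258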